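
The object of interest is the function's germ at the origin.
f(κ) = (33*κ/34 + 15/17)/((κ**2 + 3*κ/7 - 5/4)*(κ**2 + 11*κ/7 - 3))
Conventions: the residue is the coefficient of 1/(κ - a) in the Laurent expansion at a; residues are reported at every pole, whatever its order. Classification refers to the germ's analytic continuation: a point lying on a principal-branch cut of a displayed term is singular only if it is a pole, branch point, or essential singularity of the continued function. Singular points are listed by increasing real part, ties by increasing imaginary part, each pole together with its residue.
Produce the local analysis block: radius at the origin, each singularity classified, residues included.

Radius of convergence at 0: -3/14 + (1/14)*sqrt(254).
At -11/14 - (1/14)*sqrt(709): a pole of order 1; residue 18039/30481 - (403935/21611029)*sqrt(709).
At -3/14 - (1/14)*sqrt(254): a pole of order 1; residue -18039/30481 + (259623/7742174)*sqrt(254).
At -3/14 + (1/14)*sqrt(254): a pole of order 1; residue -18039/30481 - (259623/7742174)*sqrt(254).
At -11/14 + (1/14)*sqrt(709): a pole of order 1; residue 18039/30481 + (403935/21611029)*sqrt(709).

Denominator factor (κ**2 + 11*κ/7 - 3): discriminant 709/49, real irrational roots -11/14 + (1/14)*sqrt(709) and -11/14 - (1/14)*sqrt(709); poles of order 1, moduli -11/14 + (1/14)*sqrt(709) and 11/14 + (1/14)*sqrt(709).
Denominator factor (κ**2 + 3*κ/7 - 5/4): discriminant 254/49, real irrational roots -3/14 + (1/14)*sqrt(254) and -3/14 - (1/14)*sqrt(254); poles of order 1, moduli -3/14 + (1/14)*sqrt(254) and 3/14 + (1/14)*sqrt(254).
The radius of convergence is the smallest modulus among the singular points: -3/14 + (1/14)*sqrt(254).
The factor κ**2 + 11*κ/7 - 3 splits as (κ - a)(κ - a') with a = -11/14 - (1/14)*sqrt(709), a' = -11/14 + (1/14)*sqrt(709). At the order-1 pole a set g(κ) = (κ - a)*f(κ) = [(33*κ/34 + 15/17)/(κ**2 + 3*κ/7 - 5/4)] / (κ - a').
Simple pole: residue = g(a) at a = -11/14 - (1/14)*sqrt(709), which is 18039/30481 - (403935/21611029)*sqrt(709).
The factor κ**2 + 3*κ/7 - 5/4 splits as (κ - a)(κ - a') with a = -3/14 - (1/14)*sqrt(254), a' = -3/14 + (1/14)*sqrt(254). At the order-1 pole a set g(κ) = (κ - a)*f(κ) = [(33*κ/34 + 15/17)/(κ**2 + 11*κ/7 - 3)] / (κ - a').
Simple pole: residue = g(a) at a = -3/14 - (1/14)*sqrt(254), which is -18039/30481 + (259623/7742174)*sqrt(254).
The factor κ**2 + 3*κ/7 - 5/4 splits as (κ - a)(κ - a') with a = -3/14 + (1/14)*sqrt(254), a' = -3/14 - (1/14)*sqrt(254). At the order-1 pole a set g(κ) = (κ - a)*f(κ) = [(33*κ/34 + 15/17)/(κ**2 + 11*κ/7 - 3)] / (κ - a').
Simple pole: residue = g(a) at a = -3/14 + (1/14)*sqrt(254), which is -18039/30481 - (259623/7742174)*sqrt(254).
The factor κ**2 + 11*κ/7 - 3 splits as (κ - a)(κ - a') with a = -11/14 + (1/14)*sqrt(709), a' = -11/14 - (1/14)*sqrt(709). At the order-1 pole a set g(κ) = (κ - a)*f(κ) = [(33*κ/34 + 15/17)/(κ**2 + 3*κ/7 - 5/4)] / (κ - a').
Simple pole: residue = g(a) at a = -11/14 + (1/14)*sqrt(709), which is 18039/30481 + (403935/21611029)*sqrt(709).
List the singular points by increasing real part (a conjugate pair: the negative imaginary part first).


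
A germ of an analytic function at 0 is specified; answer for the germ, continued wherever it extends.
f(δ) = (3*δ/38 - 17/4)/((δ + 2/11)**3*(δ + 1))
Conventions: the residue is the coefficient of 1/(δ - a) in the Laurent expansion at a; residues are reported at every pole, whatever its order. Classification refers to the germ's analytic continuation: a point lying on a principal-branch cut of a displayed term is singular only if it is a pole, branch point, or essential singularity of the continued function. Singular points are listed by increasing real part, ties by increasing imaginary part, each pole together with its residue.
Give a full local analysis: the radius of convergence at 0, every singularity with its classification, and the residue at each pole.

Denominator factor (δ + 1): pole of order 1 at -1, modulus 1.
Denominator factor (δ + 2/11)^3: pole of order 3 at -2/11, modulus 2/11.
The radius of convergence is the smallest modulus among the singular points: 2/11.
At the order-1 pole -1 set g(δ) = (δ - (-1))*f(δ) = (3*δ/38 - 17/4)/(δ + 2/11)**3.
Simple pole: residue = g(a) at a = -1, which is 437899/55404.
At the order-3 pole -2/11 set g(δ) = (δ - (-2/11))^3*f(δ) = (3*δ/38 - 17/4)/(δ + 1).
Order-3 pole: residue = g''(a)/2; g''(-2/11) = -437899/27702, so the residue is -437899/55404.
List the singular points by increasing real part (a conjugate pair: the negative imaginary part first).

Radius of convergence at 0: 2/11.
At -1: a pole of order 1; residue 437899/55404.
At -2/11: a pole of order 3; residue -437899/55404.


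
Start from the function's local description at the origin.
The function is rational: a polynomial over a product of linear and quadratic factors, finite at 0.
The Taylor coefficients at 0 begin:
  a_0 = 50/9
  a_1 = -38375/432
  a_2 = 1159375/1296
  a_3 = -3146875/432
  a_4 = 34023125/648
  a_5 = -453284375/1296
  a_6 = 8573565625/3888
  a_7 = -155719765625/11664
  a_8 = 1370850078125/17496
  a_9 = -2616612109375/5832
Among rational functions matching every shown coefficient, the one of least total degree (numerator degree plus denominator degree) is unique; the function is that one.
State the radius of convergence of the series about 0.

No rational of total degree below 8 reproduces all 10 coefficients; solving the [2/6] Pade equations on them gives f(w) = (17*w**2/12 - 19*w/16 + 6/5)/(w**2 + 3*w + 3/5)**3, whose expansion matches every shown term.
Denominator factor (w**2 + 3*w + 3/5)^3: discriminant 33/5, real irrational roots -3/2 + (1/10)*sqrt(165) and -3/2 - (1/10)*sqrt(165); poles of order 3, moduli 3/2 - (1/10)*sqrt(165) and 3/2 + (1/10)*sqrt(165).
The radius of convergence is the smallest modulus among the singular points: 3/2 - (1/10)*sqrt(165).

The radius of convergence is 3/2 - (1/10)*sqrt(165).


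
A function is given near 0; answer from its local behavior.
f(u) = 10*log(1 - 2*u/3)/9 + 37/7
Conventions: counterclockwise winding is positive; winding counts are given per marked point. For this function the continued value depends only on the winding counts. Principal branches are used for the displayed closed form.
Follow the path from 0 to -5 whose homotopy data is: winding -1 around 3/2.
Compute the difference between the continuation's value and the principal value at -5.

The rational part is single-valued and drops out of the difference; each branch term changes only by its own monodromy.
(10/9)*log(1 - u/(3/2)): each positive loop around 3/2 adds 2*pi*i to the log, so winding -1 contributes (10/9)*(-1)*2*pi*i = -(20/9)*pi*i.
Summing the contributions at u = -5 gives -(20/9)*pi*i.

Continued minus principal equals -(20/9)*pi*i.


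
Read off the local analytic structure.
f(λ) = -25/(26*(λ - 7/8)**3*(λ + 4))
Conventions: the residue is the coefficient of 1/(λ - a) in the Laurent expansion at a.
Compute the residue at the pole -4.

At the order-1 pole -4 set g(λ) = (λ - (-4))*f(λ) = -25/(26*(λ - 7/8)**3).
Simple pole: residue = g(a) at a = -4, which is 6400/771147.

The residue is 6400/771147.


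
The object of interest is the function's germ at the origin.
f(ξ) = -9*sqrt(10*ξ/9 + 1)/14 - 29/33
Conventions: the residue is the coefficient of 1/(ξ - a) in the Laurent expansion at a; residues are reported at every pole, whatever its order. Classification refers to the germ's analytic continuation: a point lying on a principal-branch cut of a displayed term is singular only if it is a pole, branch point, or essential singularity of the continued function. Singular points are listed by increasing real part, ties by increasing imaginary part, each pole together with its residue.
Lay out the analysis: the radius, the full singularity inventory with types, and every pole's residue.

Radius of convergence at 0: 9/10.
At -9/10: an algebraic (square-root) branch point.

Branch term (-9/14)*sqrt(1 - ξ/(-9/10)): its argument vanishes at ξ = -9/10, a square-root branch point, modulus 9/10.
The radius of convergence is the smallest modulus among the singular points: 9/10.


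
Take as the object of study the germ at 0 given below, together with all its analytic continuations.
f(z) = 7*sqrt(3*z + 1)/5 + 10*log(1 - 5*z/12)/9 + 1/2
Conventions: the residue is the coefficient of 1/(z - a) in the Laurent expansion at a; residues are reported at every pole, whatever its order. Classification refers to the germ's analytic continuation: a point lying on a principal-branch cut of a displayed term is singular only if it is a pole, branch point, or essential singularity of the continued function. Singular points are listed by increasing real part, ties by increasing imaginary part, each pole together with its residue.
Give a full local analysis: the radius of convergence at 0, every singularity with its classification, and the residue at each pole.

Branch term (10/9)*log(1 - z/(12/5)): its argument vanishes at z = 12/5, a logarithmic branch point, modulus 12/5.
Branch term (7/5)*sqrt(1 - z/(-1/3)): its argument vanishes at z = -1/3, a square-root branch point, modulus 1/3.
The radius of convergence is the smallest modulus among the singular points: 1/3.
List the singular points by increasing real part (a conjugate pair: the negative imaginary part first).

Radius of convergence at 0: 1/3.
At -1/3: an algebraic (square-root) branch point.
At 12/5: a logarithmic branch point.


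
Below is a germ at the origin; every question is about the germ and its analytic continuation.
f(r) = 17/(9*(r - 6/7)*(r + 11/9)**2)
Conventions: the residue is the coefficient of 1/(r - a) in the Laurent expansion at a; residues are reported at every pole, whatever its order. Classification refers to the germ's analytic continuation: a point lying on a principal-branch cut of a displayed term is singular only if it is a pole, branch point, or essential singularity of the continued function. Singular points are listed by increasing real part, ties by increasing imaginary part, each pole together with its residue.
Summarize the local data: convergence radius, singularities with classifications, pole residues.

Denominator factor (r - 6/7): pole of order 1 at 6/7, modulus 6/7.
Denominator factor (r + 11/9)^2: pole of order 2 at -11/9, modulus 11/9.
The radius of convergence is the smallest modulus among the singular points: 6/7.
At the order-2 pole -11/9 set g(r) = (r - (-11/9))^2*f(r) = 17/(9*(r - 6/7)).
Order-2 pole: residue = g'(a); g'(-11/9) = -7497/17161, so the residue is -7497/17161.
At the order-1 pole 6/7 set g(r) = (r - (6/7))*f(r) = 17/(9*(r + 11/9)**2).
Simple pole: residue = g(a) at a = 6/7, which is 7497/17161.
List the singular points by increasing real part (a conjugate pair: the negative imaginary part first).

Radius of convergence at 0: 6/7.
At -11/9: a pole of order 2; residue -7497/17161.
At 6/7: a pole of order 1; residue 7497/17161.


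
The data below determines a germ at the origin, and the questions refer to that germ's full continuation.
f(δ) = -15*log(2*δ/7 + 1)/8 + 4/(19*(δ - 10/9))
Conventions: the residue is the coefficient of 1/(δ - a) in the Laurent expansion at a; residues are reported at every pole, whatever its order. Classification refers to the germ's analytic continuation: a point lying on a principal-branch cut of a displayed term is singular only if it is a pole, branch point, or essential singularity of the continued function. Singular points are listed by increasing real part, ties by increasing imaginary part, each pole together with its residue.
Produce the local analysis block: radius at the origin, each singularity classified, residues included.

Denominator factor (δ - 10/9): pole of order 1 at 10/9, modulus 10/9.
Branch term (-15/8)*log(1 - δ/(-7/2)): its argument vanishes at δ = -7/2, a logarithmic branch point, modulus 7/2.
The radius of convergence is the smallest modulus among the singular points: 10/9.
The branch term is analytic at 10/9 and contributes nothing to the residue; only the rational part matters.
At the order-1 pole 10/9 set g(δ) = (δ - (10/9))*(rational part) = 4/19.
Simple pole: residue = g(a) at a = 10/9, which is 4/19.
List the singular points by increasing real part (a conjugate pair: the negative imaginary part first).

Radius of convergence at 0: 10/9.
At -7/2: a logarithmic branch point.
At 10/9: a pole of order 1; residue 4/19.


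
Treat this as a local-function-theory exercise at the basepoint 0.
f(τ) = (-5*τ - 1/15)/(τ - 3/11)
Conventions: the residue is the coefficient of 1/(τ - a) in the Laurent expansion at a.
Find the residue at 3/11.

At the order-1 pole 3/11 set g(τ) = (τ - (3/11))*f(τ) = -5*τ - 1/15.
Simple pole: residue = g(a) at a = 3/11, which is -236/165.

The residue is -236/165.


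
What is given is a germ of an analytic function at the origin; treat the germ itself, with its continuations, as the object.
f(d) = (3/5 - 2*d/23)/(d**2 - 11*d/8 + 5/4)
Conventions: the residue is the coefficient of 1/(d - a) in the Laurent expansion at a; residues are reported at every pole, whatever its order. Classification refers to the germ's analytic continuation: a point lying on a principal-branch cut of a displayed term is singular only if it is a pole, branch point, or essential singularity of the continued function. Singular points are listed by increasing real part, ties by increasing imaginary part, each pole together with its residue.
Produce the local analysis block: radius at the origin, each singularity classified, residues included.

Radius of convergence at 0: (1/2)*sqrt(5).
At (11/16) - ((1/16)*sqrt(199))*i: a pole of order 1; residue (-1/23) + ((497/22885)*sqrt(199))*i.
At (11/16) + ((1/16)*sqrt(199))*i: a pole of order 1; residue (-1/23) - ((497/22885)*sqrt(199))*i.

Denominator factor (d**2 - 11*d/8 + 5/4): discriminant -199/64, complex-conjugate roots (11/16) + ((1/16)*sqrt(199))*i and (11/16) - ((1/16)*sqrt(199))*i; poles of order 1, moduli (1/2)*sqrt(5) and (1/2)*sqrt(5).
The radius of convergence is the smallest modulus among the singular points: (1/2)*sqrt(5).
The factor d**2 - 11*d/8 + 5/4 splits as (d - a)(d - a') with a = (11/16) - ((1/16)*sqrt(199))*i, a' = (11/16) + ((1/16)*sqrt(199))*i. At the order-1 pole a set g(d) = (d - a)*f(d) = [3/5 - 2*d/23] / (d - a').
Simple pole: residue = g(a) at a = (11/16) - ((1/16)*sqrt(199))*i, which is (-1/23) + ((497/22885)*sqrt(199))*i.
The factor d**2 - 11*d/8 + 5/4 splits as (d - a)(d - a') with a = (11/16) + ((1/16)*sqrt(199))*i, a' = (11/16) - ((1/16)*sqrt(199))*i. At the order-1 pole a set g(d) = (d - a)*f(d) = [3/5 - 2*d/23] / (d - a').
Simple pole: residue = g(a) at a = (11/16) + ((1/16)*sqrt(199))*i, which is (-1/23) - ((497/22885)*sqrt(199))*i.
List the singular points by increasing real part (a conjugate pair: the negative imaginary part first).


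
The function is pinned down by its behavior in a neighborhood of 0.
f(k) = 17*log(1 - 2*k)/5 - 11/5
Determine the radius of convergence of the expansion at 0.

Branch term (17/5)*log(1 - k/(1/2)): its argument vanishes at k = 1/2, a logarithmic branch point, modulus 1/2.
The radius of convergence is the smallest modulus among the singular points: 1/2.

The radius of convergence is 1/2.


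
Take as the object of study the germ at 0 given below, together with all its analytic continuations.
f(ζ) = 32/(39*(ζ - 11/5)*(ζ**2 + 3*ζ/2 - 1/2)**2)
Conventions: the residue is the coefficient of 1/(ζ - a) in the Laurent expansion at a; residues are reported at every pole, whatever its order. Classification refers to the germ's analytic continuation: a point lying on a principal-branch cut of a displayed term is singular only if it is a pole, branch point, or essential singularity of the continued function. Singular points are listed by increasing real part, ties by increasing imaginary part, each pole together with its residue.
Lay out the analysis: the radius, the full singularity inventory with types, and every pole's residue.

Denominator factor (ζ**2 + 3*ζ/2 - 1/2)^2: discriminant 17/4, real irrational roots -3/4 + (1/4)*sqrt(17) and -3/4 - (1/4)*sqrt(17); poles of order 2, moduli -3/4 + (1/4)*sqrt(17) and 3/4 + (1/4)*sqrt(17).
Denominator factor (ζ - 11/5): pole of order 1 at 11/5, modulus 11/5.
The radius of convergence is the smallest modulus among the singular points: -3/4 + (1/4)*sqrt(17).
The factor ζ**2 + 3*ζ/2 - 1/2 splits as (ζ - a)(ζ - a') with a = -3/4 - (1/4)*sqrt(17), a' = -3/4 + (1/4)*sqrt(17). At the order-2 pole a set g(ζ) = (ζ - a)^2*f(ζ) = [32/(39*(ζ - 11/5))] / (ζ - a')^2.
Order-2 pole: residue = g'(a); g'(-3/4 - (1/4)*sqrt(17)) = -10000/1422759 - (5206160/411177351)*sqrt(17), so the residue is -10000/1422759 - (5206160/411177351)*sqrt(17).
The factor ζ**2 + 3*ζ/2 - 1/2 splits as (ζ - a)(ζ - a') with a = -3/4 + (1/4)*sqrt(17), a' = -3/4 - (1/4)*sqrt(17). At the order-2 pole a set g(ζ) = (ζ - a)^2*f(ζ) = [32/(39*(ζ - 11/5))] / (ζ - a')^2.
Order-2 pole: residue = g'(a); g'(-3/4 + (1/4)*sqrt(17)) = -10000/1422759 + (5206160/411177351)*sqrt(17), so the residue is -10000/1422759 + (5206160/411177351)*sqrt(17).
At the order-1 pole 11/5 set g(ζ) = (ζ - (11/5))*f(ζ) = 32/(39*(ζ**2 + 3*ζ/2 - 1/2)**2).
Simple pole: residue = g(a) at a = 11/5, which is 20000/1422759.
List the singular points by increasing real part (a conjugate pair: the negative imaginary part first).

Radius of convergence at 0: -3/4 + (1/4)*sqrt(17).
At -3/4 - (1/4)*sqrt(17): a pole of order 2; residue -10000/1422759 - (5206160/411177351)*sqrt(17).
At -3/4 + (1/4)*sqrt(17): a pole of order 2; residue -10000/1422759 + (5206160/411177351)*sqrt(17).
At 11/5: a pole of order 1; residue 20000/1422759.


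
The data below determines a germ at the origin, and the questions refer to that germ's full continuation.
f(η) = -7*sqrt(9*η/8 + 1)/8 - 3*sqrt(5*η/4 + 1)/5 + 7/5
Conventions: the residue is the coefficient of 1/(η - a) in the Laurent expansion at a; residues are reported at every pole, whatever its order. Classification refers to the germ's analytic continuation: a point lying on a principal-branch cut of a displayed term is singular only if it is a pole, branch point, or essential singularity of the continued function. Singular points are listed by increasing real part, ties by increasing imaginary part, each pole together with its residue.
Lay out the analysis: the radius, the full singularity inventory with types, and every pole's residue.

Branch term (-3/5)*sqrt(1 - η/(-4/5)): its argument vanishes at η = -4/5, a square-root branch point, modulus 4/5.
Branch term (-7/8)*sqrt(1 - η/(-8/9)): its argument vanishes at η = -8/9, a square-root branch point, modulus 8/9.
The radius of convergence is the smallest modulus among the singular points: 4/5.
List the singular points by increasing real part (a conjugate pair: the negative imaginary part first).

Radius of convergence at 0: 4/5.
At -8/9: an algebraic (square-root) branch point.
At -4/5: an algebraic (square-root) branch point.


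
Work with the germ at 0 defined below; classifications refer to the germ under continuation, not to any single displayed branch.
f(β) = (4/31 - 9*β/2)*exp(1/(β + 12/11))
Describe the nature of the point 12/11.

There is no denominator, hence no pole anywhere.
The essential point of exp(1/(β - (-12/11))) is -12/11, not 12/11.
So the germ continues analytically to 12/11.

The point is a regular point.


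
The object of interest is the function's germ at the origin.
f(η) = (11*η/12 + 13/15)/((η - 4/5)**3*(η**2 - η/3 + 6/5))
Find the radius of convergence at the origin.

Denominator factor (η**2 - η/3 + 6/5): discriminant -211/45, complex-conjugate roots (1/6) + ((1/30)*sqrt(1055))*i and (1/6) - ((1/30)*sqrt(1055))*i; poles of order 1, moduli (1/5)*sqrt(30) and (1/5)*sqrt(30).
Denominator factor (η - 4/5)^3: pole of order 3 at 4/5, modulus 4/5.
The radius of convergence is the smallest modulus among the singular points: 4/5.

The radius of convergence is 4/5.


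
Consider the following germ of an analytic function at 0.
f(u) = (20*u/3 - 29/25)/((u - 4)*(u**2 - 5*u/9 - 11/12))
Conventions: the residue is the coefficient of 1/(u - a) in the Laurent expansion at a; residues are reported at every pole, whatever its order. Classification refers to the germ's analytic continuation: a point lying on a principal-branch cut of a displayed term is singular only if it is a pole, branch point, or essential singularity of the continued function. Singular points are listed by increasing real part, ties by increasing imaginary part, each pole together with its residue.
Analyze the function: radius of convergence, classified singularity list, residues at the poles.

Denominator factor (u - 4): pole of order 1 at 4, modulus 4.
Denominator factor (u**2 - 5*u/9 - 11/12): discriminant 322/81, real irrational roots 5/18 + (1/18)*sqrt(322) and 5/18 - (1/18)*sqrt(322); poles of order 1, moduli 5/18 + (1/18)*sqrt(322) and -5/18 + (1/18)*sqrt(322).
The radius of convergence is the smallest modulus among the singular points: -5/18 + (1/18)*sqrt(322).
The factor u**2 - 5*u/9 - 11/12 splits as (u - a)(u - a') with a = 5/18 - (1/18)*sqrt(322), a' = 5/18 + (1/18)*sqrt(322). At the order-1 pole a set g(u) = (u - a)*f(u) = [(20*u/3 - 29/25)/(u - 4)] / (u - a').
Simple pole: residue = g(a) at a = 5/18 - (1/18)*sqrt(322), which is -11478/11575 + (37263/1863575)*sqrt(322).
The factor u**2 - 5*u/9 - 11/12 splits as (u - a)(u - a') with a = 5/18 + (1/18)*sqrt(322), a' = 5/18 - (1/18)*sqrt(322). At the order-1 pole a set g(u) = (u - a)*f(u) = [(20*u/3 - 29/25)/(u - 4)] / (u - a').
Simple pole: residue = g(a) at a = 5/18 + (1/18)*sqrt(322), which is -11478/11575 - (37263/1863575)*sqrt(322).
At the order-1 pole 4 set g(u) = (u - (4))*f(u) = (20*u/3 - 29/25)/(u**2 - 5*u/9 - 11/12).
Simple pole: residue = g(a) at a = 4, which is 22956/11575.
List the singular points by increasing real part (a conjugate pair: the negative imaginary part first).

Radius of convergence at 0: -5/18 + (1/18)*sqrt(322).
At 5/18 - (1/18)*sqrt(322): a pole of order 1; residue -11478/11575 + (37263/1863575)*sqrt(322).
At 5/18 + (1/18)*sqrt(322): a pole of order 1; residue -11478/11575 - (37263/1863575)*sqrt(322).
At 4: a pole of order 1; residue 22956/11575.


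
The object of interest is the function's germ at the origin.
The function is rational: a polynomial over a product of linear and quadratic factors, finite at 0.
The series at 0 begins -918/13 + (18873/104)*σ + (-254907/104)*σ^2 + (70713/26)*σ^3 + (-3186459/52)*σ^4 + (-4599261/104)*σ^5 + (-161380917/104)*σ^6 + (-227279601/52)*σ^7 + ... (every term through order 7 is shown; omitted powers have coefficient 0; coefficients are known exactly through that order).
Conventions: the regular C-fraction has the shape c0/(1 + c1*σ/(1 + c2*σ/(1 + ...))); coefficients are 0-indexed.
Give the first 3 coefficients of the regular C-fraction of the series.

The regular C-fraction coefficients are [-918/13, 699/272, 693117/63376].

Taylor coefficients (read off): a_0 = -918/13, a_1 = 18873/104, a_2 = -254907/104.
c0 = a_0 = -918/13. Peel one level at a time: if S = 1 + c*σ/S' with S'(0) = 1, then c is the σ-coefficient of S and S' = c*σ/(S - 1).
S_1 = c0/f = 1 + (699/272)*σ + (-2079351/73984)*σ^2 + ...; c1 = 699/272.
S_2 = c1*σ/(S_1 - 1) = 1 + (693117/63376)*σ + ...; c2 = 693117/63376.


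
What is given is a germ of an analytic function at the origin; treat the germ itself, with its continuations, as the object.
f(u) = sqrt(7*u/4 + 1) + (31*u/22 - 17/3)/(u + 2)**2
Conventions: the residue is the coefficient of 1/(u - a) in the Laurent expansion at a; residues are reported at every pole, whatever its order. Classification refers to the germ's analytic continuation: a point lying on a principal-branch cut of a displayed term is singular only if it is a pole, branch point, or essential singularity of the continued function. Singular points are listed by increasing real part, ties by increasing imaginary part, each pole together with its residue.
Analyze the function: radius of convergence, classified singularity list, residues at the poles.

Radius of convergence at 0: 4/7.
At -2: a pole of order 2; residue 31/22.
At -4/7: an algebraic (square-root) branch point.

Denominator factor (u + 2)^2: pole of order 2 at -2, modulus 2.
Branch term (1)*sqrt(1 - u/(-4/7)): its argument vanishes at u = -4/7, a square-root branch point, modulus 4/7.
The radius of convergence is the smallest modulus among the singular points: 4/7.
The branch term is analytic at -2 and contributes nothing to the residue; only the rational part matters.
At the order-2 pole -2 set g(u) = (u - (-2))^2*(rational part) = 31*u/22 - 17/3.
Order-2 pole: residue = g'(a); g'(-2) = 31/22, so the residue is 31/22.
List the singular points by increasing real part (a conjugate pair: the negative imaginary part first).


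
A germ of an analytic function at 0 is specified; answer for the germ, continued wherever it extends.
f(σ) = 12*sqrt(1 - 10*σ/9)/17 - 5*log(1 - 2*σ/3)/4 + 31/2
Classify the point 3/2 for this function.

The point is a logarithmic branch point.

The term (-5/4)*log(1 - σ/(3/2)) has argument 1 - 3/2/(3/2) = 0 at 3/2: a logarithmic (infinitely-sheeted) branch point; the remaining terms are analytic or single-valued there.


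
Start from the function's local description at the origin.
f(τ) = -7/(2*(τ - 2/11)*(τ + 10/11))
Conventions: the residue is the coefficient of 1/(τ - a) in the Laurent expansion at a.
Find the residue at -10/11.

The residue is 77/24.

At the order-1 pole -10/11 set g(τ) = (τ - (-10/11))*f(τ) = -7/(2*(τ - 2/11)).
Simple pole: residue = g(a) at a = -10/11, which is 77/24.


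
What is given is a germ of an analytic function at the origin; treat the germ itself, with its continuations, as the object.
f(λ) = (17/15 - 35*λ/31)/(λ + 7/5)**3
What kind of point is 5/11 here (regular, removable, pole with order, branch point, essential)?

Denominator factors: λ + 7/5 = 102/55 at λ = 5/11 — none vanishes.
So the germ continues analytically to 5/11.

The point is a regular point.


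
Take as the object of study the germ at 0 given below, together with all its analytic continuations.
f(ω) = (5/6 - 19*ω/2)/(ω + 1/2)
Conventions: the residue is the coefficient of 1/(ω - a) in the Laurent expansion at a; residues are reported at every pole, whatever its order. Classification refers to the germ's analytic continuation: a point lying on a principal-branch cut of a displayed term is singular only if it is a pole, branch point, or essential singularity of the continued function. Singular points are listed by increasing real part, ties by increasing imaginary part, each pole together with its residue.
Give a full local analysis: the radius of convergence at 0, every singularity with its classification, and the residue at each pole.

Denominator factor (ω + 1/2): pole of order 1 at -1/2, modulus 1/2.
The radius of convergence is the smallest modulus among the singular points: 1/2.
At the order-1 pole -1/2 set g(ω) = (ω - (-1/2))*f(ω) = 5/6 - 19*ω/2.
Simple pole: residue = g(a) at a = -1/2, which is 67/12.

Radius of convergence at 0: 1/2.
At -1/2: a pole of order 1; residue 67/12.


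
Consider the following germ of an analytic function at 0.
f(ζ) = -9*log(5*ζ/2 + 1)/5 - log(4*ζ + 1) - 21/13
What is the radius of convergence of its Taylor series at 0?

The radius of convergence is 1/4.

Branch term (-9/5)*log(1 - ζ/(-2/5)): its argument vanishes at ζ = -2/5, a logarithmic branch point, modulus 2/5.
Branch term (-1)*log(1 - ζ/(-1/4)): its argument vanishes at ζ = -1/4, a logarithmic branch point, modulus 1/4.
The radius of convergence is the smallest modulus among the singular points: 1/4.


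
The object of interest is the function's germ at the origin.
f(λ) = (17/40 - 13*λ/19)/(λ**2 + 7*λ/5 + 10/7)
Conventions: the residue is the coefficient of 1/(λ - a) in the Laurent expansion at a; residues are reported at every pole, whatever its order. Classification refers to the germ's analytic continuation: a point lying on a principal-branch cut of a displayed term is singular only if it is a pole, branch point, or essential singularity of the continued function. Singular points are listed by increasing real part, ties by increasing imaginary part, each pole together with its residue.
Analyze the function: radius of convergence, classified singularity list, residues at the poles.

Denominator factor (λ**2 + 7*λ/5 + 10/7): discriminant -657/175, complex-conjugate roots (-7/10) + ((3/70)*sqrt(511))*i and (-7/10) - ((3/70)*sqrt(511))*i; poles of order 1, moduli (1/7)*sqrt(70) and (1/7)*sqrt(70).
The radius of convergence is the smallest modulus among the singular points: (1/7)*sqrt(70).
The factor λ**2 + 7*λ/5 + 10/7 splits as (λ - a)(λ - a') with a = (-7/10) - ((3/70)*sqrt(511))*i, a' = (-7/10) + ((3/70)*sqrt(511))*i. At the order-1 pole a set g(λ) = (λ - a)*f(λ) = [17/40 - 13*λ/19] / (λ - a').
Simple pole: residue = g(a) at a = (-7/10) - ((3/70)*sqrt(511))*i, which is (-13/38) + ((229/11096)*sqrt(511))*i.
The factor λ**2 + 7*λ/5 + 10/7 splits as (λ - a)(λ - a') with a = (-7/10) + ((3/70)*sqrt(511))*i, a' = (-7/10) - ((3/70)*sqrt(511))*i. At the order-1 pole a set g(λ) = (λ - a)*f(λ) = [17/40 - 13*λ/19] / (λ - a').
Simple pole: residue = g(a) at a = (-7/10) + ((3/70)*sqrt(511))*i, which is (-13/38) - ((229/11096)*sqrt(511))*i.
List the singular points by increasing real part (a conjugate pair: the negative imaginary part first).

Radius of convergence at 0: (1/7)*sqrt(70).
At (-7/10) - ((3/70)*sqrt(511))*i: a pole of order 1; residue (-13/38) + ((229/11096)*sqrt(511))*i.
At (-7/10) + ((3/70)*sqrt(511))*i: a pole of order 1; residue (-13/38) - ((229/11096)*sqrt(511))*i.


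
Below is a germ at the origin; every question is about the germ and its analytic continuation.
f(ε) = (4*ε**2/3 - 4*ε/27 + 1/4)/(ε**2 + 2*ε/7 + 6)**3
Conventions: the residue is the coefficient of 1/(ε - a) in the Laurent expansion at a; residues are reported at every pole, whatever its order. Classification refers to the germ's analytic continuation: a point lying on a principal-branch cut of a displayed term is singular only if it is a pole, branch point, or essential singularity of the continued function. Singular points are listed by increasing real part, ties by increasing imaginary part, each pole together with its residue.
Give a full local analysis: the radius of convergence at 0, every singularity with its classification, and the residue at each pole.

Denominator factor (ε**2 + 2*ε/7 + 6)^3: discriminant -1172/49, complex-conjugate roots (-1/7) + ((1/7)*sqrt(293))*i and (-1/7) - ((1/7)*sqrt(293))*i; poles of order 3, moduli sqrt(6) and sqrt(6).
The radius of convergence is the smallest modulus among the singular points: sqrt(6).
The factor ε**2 + 2*ε/7 + 6 splits as (ε - a)(ε - a') with a = (-1/7) - ((1/7)*sqrt(293))*i, a' = (-1/7) + ((1/7)*sqrt(293))*i. At the order-3 pole a set g(ε) = (ε - a)^3*f(ε) = [4*ε**2/3 - 4*ε/27 + 1/4] / (ε - a')^3.
Order-3 pole: residue = g''(a)/2; g''((-1/7) - ((1/7)*sqrt(293))*i) = ((5365549/7244282016)*sqrt(293))*i, so the residue is ((5365549/14488564032)*sqrt(293))*i.
The factor ε**2 + 2*ε/7 + 6 splits as (ε - a)(ε - a') with a = (-1/7) + ((1/7)*sqrt(293))*i, a' = (-1/7) - ((1/7)*sqrt(293))*i. At the order-3 pole a set g(ε) = (ε - a)^3*f(ε) = [4*ε**2/3 - 4*ε/27 + 1/4] / (ε - a')^3.
Order-3 pole: residue = g''(a)/2; g''((-1/7) + ((1/7)*sqrt(293))*i) = -((5365549/7244282016)*sqrt(293))*i, so the residue is -((5365549/14488564032)*sqrt(293))*i.
List the singular points by increasing real part (a conjugate pair: the negative imaginary part first).

Radius of convergence at 0: sqrt(6).
At (-1/7) - ((1/7)*sqrt(293))*i: a pole of order 3; residue ((5365549/14488564032)*sqrt(293))*i.
At (-1/7) + ((1/7)*sqrt(293))*i: a pole of order 3; residue -((5365549/14488564032)*sqrt(293))*i.


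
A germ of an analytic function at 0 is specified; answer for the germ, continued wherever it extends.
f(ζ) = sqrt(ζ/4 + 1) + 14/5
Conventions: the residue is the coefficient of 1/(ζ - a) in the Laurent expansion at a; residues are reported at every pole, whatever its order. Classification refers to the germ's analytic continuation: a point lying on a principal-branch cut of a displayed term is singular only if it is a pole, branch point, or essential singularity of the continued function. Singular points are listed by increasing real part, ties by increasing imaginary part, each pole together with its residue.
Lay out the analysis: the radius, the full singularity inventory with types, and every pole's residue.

Branch term (1)*sqrt(1 - ζ/(-4)): its argument vanishes at ζ = -4, a square-root branch point, modulus 4.
The radius of convergence is the smallest modulus among the singular points: 4.

Radius of convergence at 0: 4.
At -4: an algebraic (square-root) branch point.


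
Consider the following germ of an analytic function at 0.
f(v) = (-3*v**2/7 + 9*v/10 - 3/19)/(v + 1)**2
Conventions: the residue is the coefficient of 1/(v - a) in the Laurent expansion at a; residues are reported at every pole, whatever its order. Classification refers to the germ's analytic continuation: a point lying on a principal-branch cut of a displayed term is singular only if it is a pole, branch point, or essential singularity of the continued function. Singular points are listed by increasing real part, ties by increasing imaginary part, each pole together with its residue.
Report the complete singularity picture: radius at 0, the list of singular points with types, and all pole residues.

Denominator factor (v + 1)^2: pole of order 2 at -1, modulus 1.
The radius of convergence is the smallest modulus among the singular points: 1.
At the order-2 pole -1 set g(v) = (v - (-1))^2*f(v) = -3*v**2/7 + 9*v/10 - 3/19.
Order-2 pole: residue = g'(a); g'(-1) = 123/70, so the residue is 123/70.

Radius of convergence at 0: 1.
At -1: a pole of order 2; residue 123/70.


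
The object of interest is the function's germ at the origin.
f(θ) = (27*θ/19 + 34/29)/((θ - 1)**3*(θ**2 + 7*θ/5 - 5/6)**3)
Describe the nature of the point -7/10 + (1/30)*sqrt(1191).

The point is a pole of order 3.

The denominator factor θ**2 + 7*θ/5 - 5/6 vanishes at -7/10 + (1/30)*sqrt(1191) and appears to the power 3; the numerator there equals 979/5510 + (9/190)*sqrt(1191), nonzero, and no other factor vanishes.
Hence a pole whose order is the multiplicity, 3.


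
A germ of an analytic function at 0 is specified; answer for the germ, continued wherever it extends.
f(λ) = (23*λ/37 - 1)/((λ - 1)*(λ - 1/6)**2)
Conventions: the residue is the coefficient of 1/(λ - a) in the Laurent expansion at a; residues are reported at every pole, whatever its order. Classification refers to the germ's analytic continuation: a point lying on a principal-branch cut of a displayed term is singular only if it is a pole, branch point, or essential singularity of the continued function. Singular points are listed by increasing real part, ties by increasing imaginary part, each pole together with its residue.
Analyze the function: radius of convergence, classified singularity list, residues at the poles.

Radius of convergence at 0: 1/6.
At 1/6: a pole of order 2; residue 504/925.
At 1: a pole of order 1; residue -504/925.

Denominator factor (λ - 1): pole of order 1 at 1, modulus 1.
Denominator factor (λ - 1/6)^2: pole of order 2 at 1/6, modulus 1/6.
The radius of convergence is the smallest modulus among the singular points: 1/6.
At the order-2 pole 1/6 set g(λ) = (λ - (1/6))^2*f(λ) = (23*λ/37 - 1)/(λ - 1).
Order-2 pole: residue = g'(a); g'(1/6) = 504/925, so the residue is 504/925.
At the order-1 pole 1 set g(λ) = (λ - (1))*f(λ) = (23*λ/37 - 1)/(λ - 1/6)**2.
Simple pole: residue = g(a) at a = 1, which is -504/925.
List the singular points by increasing real part (a conjugate pair: the negative imaginary part first).


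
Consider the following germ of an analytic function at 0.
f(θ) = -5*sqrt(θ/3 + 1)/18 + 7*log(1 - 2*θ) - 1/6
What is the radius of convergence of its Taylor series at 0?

Branch term (-5/18)*sqrt(1 - θ/(-3)): its argument vanishes at θ = -3, a square-root branch point, modulus 3.
Branch term (7)*log(1 - θ/(1/2)): its argument vanishes at θ = 1/2, a logarithmic branch point, modulus 1/2.
The radius of convergence is the smallest modulus among the singular points: 1/2.

The radius of convergence is 1/2.


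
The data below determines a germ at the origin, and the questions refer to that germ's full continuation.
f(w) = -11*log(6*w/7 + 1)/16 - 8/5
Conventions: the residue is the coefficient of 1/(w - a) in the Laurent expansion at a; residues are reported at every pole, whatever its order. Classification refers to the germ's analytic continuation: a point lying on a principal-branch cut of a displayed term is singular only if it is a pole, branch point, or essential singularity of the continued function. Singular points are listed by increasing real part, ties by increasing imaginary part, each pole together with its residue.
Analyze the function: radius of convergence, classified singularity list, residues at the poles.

Radius of convergence at 0: 7/6.
At -7/6: a logarithmic branch point.

Branch term (-11/16)*log(1 - w/(-7/6)): its argument vanishes at w = -7/6, a logarithmic branch point, modulus 7/6.
The radius of convergence is the smallest modulus among the singular points: 7/6.


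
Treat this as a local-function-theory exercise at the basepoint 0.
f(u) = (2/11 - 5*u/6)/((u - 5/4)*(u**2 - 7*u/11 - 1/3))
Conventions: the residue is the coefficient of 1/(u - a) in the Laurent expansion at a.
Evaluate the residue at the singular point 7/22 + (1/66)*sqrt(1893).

The residue is 227/229 + (7663/433497)*sqrt(1893).

The factor u**2 - 7*u/11 - 1/3 splits as (u - a)(u - a') with a = 7/22 + (1/66)*sqrt(1893), a' = 7/22 - (1/66)*sqrt(1893). At the order-1 pole a set g(u) = (u - a)*f(u) = [(2/11 - 5*u/6)/(u - 5/4)] / (u - a').
Simple pole: residue = g(a) at a = 7/22 + (1/66)*sqrt(1893), which is 227/229 + (7663/433497)*sqrt(1893).


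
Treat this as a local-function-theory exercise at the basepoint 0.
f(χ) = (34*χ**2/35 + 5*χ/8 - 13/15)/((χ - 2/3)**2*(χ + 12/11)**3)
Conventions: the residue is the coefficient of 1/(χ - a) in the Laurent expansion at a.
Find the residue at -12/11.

At the order-3 pole -12/11 set g(χ) = (χ - (-12/11))^3*f(χ) = (34*χ**2/35 + 5*χ/8 - 13/15)/(χ - 2/3)**2.
Order-3 pole: residue = g''(a)/2; g''(-12/11) = -35589609/49509670, so the residue is -35589609/99019340.

The residue is -35589609/99019340.


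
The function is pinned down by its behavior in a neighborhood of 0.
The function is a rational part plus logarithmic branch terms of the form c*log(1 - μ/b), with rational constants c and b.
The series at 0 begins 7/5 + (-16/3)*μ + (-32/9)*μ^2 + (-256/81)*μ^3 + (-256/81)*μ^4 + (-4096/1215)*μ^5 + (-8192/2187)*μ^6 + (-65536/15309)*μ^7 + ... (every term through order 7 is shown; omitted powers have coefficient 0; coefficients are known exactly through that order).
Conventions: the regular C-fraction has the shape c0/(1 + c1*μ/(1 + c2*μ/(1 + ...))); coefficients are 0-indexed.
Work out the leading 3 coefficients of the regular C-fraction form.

The regular C-fraction coefficients are [7/5, 80/21, -94/21].

Taylor coefficients (read off): a_0 = 7/5, a_1 = -16/3, a_2 = -32/9.
c0 = a_0 = 7/5. Peel one level at a time: if S = 1 + c*μ/S' with S'(0) = 1, then c is the μ-coefficient of S and S' = c*μ/(S - 1).
S_1 = c0/f = 1 + (80/21)*μ + (7520/441)*μ^2 + ...; c1 = 80/21.
S_2 = c1*μ/(S_1 - 1) = 1 + (-94/21)*μ + ...; c2 = -94/21.


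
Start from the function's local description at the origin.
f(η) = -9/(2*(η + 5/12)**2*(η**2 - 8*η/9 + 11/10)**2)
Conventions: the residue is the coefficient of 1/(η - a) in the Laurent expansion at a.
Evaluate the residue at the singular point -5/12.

The residue is -156204288000/44776693151.

At the order-2 pole -5/12 set g(η) = (η - (-5/12))^2*f(η) = -9/(2*(η**2 - 8*η/9 + 11/10)**2).
Order-2 pole: residue = g'(a); g'(-5/12) = -156204288000/44776693151, so the residue is -156204288000/44776693151.


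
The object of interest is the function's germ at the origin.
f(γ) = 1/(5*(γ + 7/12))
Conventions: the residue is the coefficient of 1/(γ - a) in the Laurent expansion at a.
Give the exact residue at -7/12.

The residue is 1/5.

At the order-1 pole -7/12 set g(γ) = (γ - (-7/12))*f(γ) = 1/5.
Simple pole: residue = g(a) at a = -7/12, which is 1/5.
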